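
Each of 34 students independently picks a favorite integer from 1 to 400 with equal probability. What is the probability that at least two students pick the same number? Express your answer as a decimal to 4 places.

It's easier to compute the probability that all 34 are distinct.
P(all distinct) = 400/400 · 399/400 · ··· · 367/400 ≈ 0.2361.
So the probability of at least one match is 1 − 0.2361 = 0.7639.

0.7639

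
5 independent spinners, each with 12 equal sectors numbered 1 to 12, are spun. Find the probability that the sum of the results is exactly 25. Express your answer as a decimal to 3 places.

0.033

There are 12^5 = 248832 equally likely outcomes.
The number of ordered 5-tuples from {1,…,12} summing to 25 is 8151.
P(sum = 25) = 8151/248832 = 2717/82944 ≈ 0.033.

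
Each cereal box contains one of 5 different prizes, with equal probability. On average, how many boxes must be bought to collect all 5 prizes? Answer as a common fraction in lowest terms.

137/12

After i distinct types are collected, each trial gives a new one with probability (5−i)/5, so the expected wait for the next new type is 5/(5−i).
E = 5/5 + 5/4 + 5/3 + 5/2 + 5/1 = 137/12.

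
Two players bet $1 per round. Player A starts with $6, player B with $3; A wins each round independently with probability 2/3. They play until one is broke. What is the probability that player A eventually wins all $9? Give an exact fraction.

72/73

Let r = q/p = (1/3)/(2/3) = 1/2. The recurrence P(i) = p·P(i+1) + q·P(i−1) with P(0)=0, P(9)=1 gives P(i) = (1 − r^i)/(1 − r^9).
P(6) = (1 − (1/2)^6) / (1 − (1/2)^9) = 72/73.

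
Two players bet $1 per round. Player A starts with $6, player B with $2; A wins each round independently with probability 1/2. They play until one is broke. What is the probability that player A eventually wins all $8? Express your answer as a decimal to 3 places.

0.750

With a fair step, P(i) = ½P(i−1) + ½P(i+1) with P(0)=0, P(8)=1 has the linear solution P(i) = i/8.
P(6) = 6/8 = 3/4 ≈ 0.750.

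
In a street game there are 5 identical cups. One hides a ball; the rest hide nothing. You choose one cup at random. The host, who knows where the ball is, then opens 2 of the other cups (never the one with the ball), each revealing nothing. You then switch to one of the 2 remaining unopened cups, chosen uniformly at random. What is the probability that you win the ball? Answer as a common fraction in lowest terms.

Your original cup holds the ball with probability 1/5, so the other 4 collectively hold it with probability 4/5.
The host can always find 2 empty cups to open, so the reveals don't change that 4/5; it is now spread over the 2 remaining unopened cups.
P(win by switching) = (4/5) · (1/2) = 2/5.

2/5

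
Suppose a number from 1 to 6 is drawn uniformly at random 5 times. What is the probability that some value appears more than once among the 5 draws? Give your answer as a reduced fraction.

49/54

P(all 5 different) = 6/6 · 5/6 · ··· · 2/6 = 5/54.
P(at least two equal) = 1 − 5/54 = 49/54.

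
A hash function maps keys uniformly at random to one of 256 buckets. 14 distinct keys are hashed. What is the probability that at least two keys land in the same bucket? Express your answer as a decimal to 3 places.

It's easier to compute the probability that all 14 are distinct.
P(all distinct) = 256/256 · 255/256 · ··· · 243/256 ≈ 0.696.
So the probability of at least one match is 1 − 0.696 = 0.304.

0.304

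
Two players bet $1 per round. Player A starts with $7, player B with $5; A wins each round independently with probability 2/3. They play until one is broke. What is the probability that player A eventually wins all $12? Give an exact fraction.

4064/4095

Let r = q/p = (1/3)/(2/3) = 1/2. The recurrence P(i) = p·P(i+1) + q·P(i−1) with P(0)=0, P(12)=1 gives P(i) = (1 − r^i)/(1 − r^12).
P(7) = (1 − (1/2)^7) / (1 − (1/2)^12) = 4064/4095.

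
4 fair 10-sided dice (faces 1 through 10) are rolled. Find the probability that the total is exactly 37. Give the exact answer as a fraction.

1/500

There are 10^4 = 10000 equally likely outcomes.
The number of ordered 4-tuples from {1,…,10} summing to 37 is 20.
P(sum = 37) = 20/10000 = 1/500.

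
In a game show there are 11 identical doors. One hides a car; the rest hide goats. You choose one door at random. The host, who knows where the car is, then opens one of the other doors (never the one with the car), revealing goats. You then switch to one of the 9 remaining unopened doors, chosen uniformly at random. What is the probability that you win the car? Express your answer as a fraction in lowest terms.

10/99

Your original door holds the car with probability 1/11, so the other 10 collectively hold it with probability 10/11.
The host can always find an empty door to open, so this doesn't change that 10/11; it is now spread over the 9 remaining unopened doors.
P(win by switching) = (10/11) · (1/9) = 10/99.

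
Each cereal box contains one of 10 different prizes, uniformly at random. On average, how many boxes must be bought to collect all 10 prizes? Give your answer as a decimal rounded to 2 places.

29.29

After i distinct types are collected, each trial gives a new one with probability (10−i)/10, so the expected wait for the next new type is 10/(10−i).
E = 10/10 + 10/9 + 10/8 + 10/7 + 10/6 + 10/5 + 10/4 + 10/3 + 10/2 + 10/1 = 7381/252 ≈ 29.29.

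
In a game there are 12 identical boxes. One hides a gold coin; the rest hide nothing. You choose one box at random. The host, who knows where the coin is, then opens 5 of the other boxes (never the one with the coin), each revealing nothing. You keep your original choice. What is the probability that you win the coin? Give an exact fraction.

1/12

The host can always open 5 empty boxes regardless of your choice, so the reveals give no information about your original box.
P(win by staying) = 1/12.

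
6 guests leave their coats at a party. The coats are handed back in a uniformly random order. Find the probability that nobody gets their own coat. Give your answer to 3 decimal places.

This is the derangement probability: permutations of 6 with no fixed point.
D(6) = 6! · (1 − 1/1! + 1/2! − ··· + (−1)^6/6!) = 265.
P = 265/720 = 53/144 ≈ 0.368.

0.368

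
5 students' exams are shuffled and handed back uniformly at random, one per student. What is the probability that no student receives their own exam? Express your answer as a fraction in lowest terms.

This is the derangement probability: permutations of 5 with no fixed point.
D(5) = 5! · (1 − 1/1! + 1/2! − ··· + (−1)^5/5!) = 44.
P = 44/120 = 11/30.

11/30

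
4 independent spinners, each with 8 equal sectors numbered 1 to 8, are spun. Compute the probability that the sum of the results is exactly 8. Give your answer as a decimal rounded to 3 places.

0.009

There are 8^4 = 4096 equally likely outcomes.
The number of ordered 4-tuples from {1,…,8} summing to 8 is 35.
P(sum = 8) = 35/4096 ≈ 0.009.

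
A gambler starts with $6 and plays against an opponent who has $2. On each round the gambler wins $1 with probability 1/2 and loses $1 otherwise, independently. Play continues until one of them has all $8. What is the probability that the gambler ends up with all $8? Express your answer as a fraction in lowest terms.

With a fair step, P(i) = ½P(i−1) + ½P(i+1) with P(0)=0, P(8)=1 has the linear solution P(i) = i/8.
P(6) = 6/8 = 3/4.

3/4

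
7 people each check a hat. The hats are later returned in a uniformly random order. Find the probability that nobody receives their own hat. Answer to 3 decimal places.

0.368

This is the derangement probability: permutations of 7 with no fixed point.
D(7) = 7! · (1 − 1/1! + 1/2! − ··· + (−1)^7/7!) = 1854.
P = 1854/5040 = 103/280 ≈ 0.368.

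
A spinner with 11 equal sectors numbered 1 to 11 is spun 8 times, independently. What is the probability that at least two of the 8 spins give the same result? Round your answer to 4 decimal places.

P(all 8 different) = 11/11 · 10/11 · ··· · 4/11 ≈ 0.0310.
P(at least two equal) = 1 − 0.0310 = 0.9690.

0.9690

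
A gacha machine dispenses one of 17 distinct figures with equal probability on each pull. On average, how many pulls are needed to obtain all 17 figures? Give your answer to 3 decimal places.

58.472

After i distinct types are collected, each trial gives a new one with probability (17−i)/17, so the expected wait for the next new type is 17/(17−i).
E = 17/17 + 17/16 + 17/15 + 17/14 + 17/13 + 17/12 + 17/11 + 17/10 + 17/9 + 17/8 + 17/7 + 17/6 + 17/5 + 17/4 + 17/3 + 17/2 + 17/1 = 42142223/720720 ≈ 58.472.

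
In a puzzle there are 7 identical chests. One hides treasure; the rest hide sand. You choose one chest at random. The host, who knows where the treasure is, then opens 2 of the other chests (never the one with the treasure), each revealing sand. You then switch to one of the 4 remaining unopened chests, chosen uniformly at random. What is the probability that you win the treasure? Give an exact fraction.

3/14

Your original chest holds the treasure with probability 1/7, so the other 6 collectively hold it with probability 6/7.
The host can always find 2 empty chests to open, so the reveals don't change that 6/7; it is now spread over the 4 remaining unopened chests.
P(win by switching) = (6/7) · (1/4) = 3/14.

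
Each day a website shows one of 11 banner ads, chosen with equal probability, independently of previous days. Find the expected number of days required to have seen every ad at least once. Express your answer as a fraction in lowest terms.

83711/2520

After i distinct types are collected, each trial gives a new one with probability (11−i)/11, so the expected wait for the next new type is 11/(11−i).
E = 11/11 + 11/10 + 11/9 + 11/8 + 11/7 + 11/6 + 11/5 + 11/4 + 11/3 + 11/2 + 11/1 = 83711/2520.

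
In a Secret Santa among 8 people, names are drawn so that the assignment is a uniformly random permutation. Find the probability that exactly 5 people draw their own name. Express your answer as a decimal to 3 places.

Choose which 5 of the 8 are fixed: C(8,5) = 56 ways.
The remaining 3 must have no fixed point: D(3) = 2.
P = 56·2/40320 = 1/360 ≈ 0.003.

0.003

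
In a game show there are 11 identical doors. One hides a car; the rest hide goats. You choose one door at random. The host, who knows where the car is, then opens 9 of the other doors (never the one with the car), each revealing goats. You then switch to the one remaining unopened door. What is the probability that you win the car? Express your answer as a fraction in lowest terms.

10/11

Your original door holds the car with probability 1/11, so the other 10 collectively hold it with probability 10/11.
The host can always find 9 empty doors to open, so the reveals don't change that 10/11; it is now spread over the 1 remaining unopened door.
P(win by switching) = (10/11) · (1/1) = 10/11.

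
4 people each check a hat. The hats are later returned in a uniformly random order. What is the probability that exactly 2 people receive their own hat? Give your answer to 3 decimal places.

Choose which 2 of the 4 are fixed: C(4,2) = 6 ways.
The remaining 2 must have no fixed point: D(2) = 1.
P = 6·1/24 = 1/4 ≈ 0.250.

0.250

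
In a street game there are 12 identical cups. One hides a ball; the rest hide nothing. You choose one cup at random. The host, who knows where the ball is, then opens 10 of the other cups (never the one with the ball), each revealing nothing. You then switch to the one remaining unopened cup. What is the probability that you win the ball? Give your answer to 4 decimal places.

Your original cup holds the ball with probability 1/12, so the other 11 collectively hold it with probability 11/12.
The host can always find 10 empty cups to open, so the reveals don't change that 11/12; it is now spread over the 1 remaining unopened cup.
P(win by switching) = (11/12) · (1/1) = 11/12 ≈ 0.9167.

0.9167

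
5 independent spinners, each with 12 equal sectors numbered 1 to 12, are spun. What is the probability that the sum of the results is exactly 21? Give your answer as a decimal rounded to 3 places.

0.018

There are 12^5 = 248832 equally likely outcomes.
The number of ordered 5-tuples from {1,…,12} summing to 21 is 4495.
P(sum = 21) = 4495/248832 ≈ 0.018.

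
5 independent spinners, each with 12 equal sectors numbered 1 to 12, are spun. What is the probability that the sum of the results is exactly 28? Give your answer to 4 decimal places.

0.0431

There are 12^5 = 248832 equally likely outcomes.
The number of ordered 5-tuples from {1,…,12} summing to 28 is 10725.
P(sum = 28) = 10725/248832 = 3575/82944 ≈ 0.0431.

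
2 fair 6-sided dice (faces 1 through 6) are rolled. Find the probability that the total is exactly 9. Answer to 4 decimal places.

There are 6^2 = 36 equally likely outcomes.
The number of ordered 2-tuples from {1,…,6} summing to 9 is 4.
P(sum = 9) = 4/36 = 1/9 ≈ 0.1111.

0.1111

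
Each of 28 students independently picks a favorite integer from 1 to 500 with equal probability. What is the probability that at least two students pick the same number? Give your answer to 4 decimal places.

It's easier to compute the probability that all 28 are distinct.
P(all distinct) = 500/500 · 499/500 · ··· · 473/500 ≈ 0.4629.
So the probability of at least one match is 1 − 0.4629 = 0.5371.

0.5371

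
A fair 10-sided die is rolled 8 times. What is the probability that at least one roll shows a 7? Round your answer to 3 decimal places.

0.570

P(no roll shows a 7) = (9/10)^8 ≈ 0.430.
P(at least one) = 1 − 0.430 = 0.570.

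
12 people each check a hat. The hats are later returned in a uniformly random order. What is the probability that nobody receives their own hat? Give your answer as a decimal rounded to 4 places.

0.3679

This is the derangement probability: permutations of 12 with no fixed point.
D(12) = 12! · (1 − 1/1! + 1/2! − ··· + (−1)^12/12!) = 176214841.
P = 176214841/479001600 = 16019531/43545600 ≈ 0.3679.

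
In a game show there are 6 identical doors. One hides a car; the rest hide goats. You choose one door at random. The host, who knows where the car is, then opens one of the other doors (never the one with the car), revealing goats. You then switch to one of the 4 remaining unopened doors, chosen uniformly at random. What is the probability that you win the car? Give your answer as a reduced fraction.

5/24

Your original door holds the car with probability 1/6, so the other 5 collectively hold it with probability 5/6.
The host can always find an empty door to open, so this doesn't change that 5/6; it is now spread over the 4 remaining unopened doors.
P(win by switching) = (5/6) · (1/4) = 5/24.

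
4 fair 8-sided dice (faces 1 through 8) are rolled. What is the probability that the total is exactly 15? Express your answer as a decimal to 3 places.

0.069

There are 8^4 = 4096 equally likely outcomes.
The number of ordered 4-tuples from {1,…,8} summing to 15 is 284.
P(sum = 15) = 284/4096 = 71/1024 ≈ 0.069.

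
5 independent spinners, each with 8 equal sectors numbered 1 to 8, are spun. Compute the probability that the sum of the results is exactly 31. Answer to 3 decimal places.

0.021

There are 8^5 = 32768 equally likely outcomes.
The number of ordered 5-tuples from {1,…,8} summing to 31 is 690.
P(sum = 31) = 690/32768 = 345/16384 ≈ 0.021.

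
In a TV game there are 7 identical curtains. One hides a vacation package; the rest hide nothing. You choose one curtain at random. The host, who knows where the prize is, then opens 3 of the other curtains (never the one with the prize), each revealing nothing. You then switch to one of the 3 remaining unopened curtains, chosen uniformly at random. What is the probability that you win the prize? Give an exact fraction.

2/7

Your original curtain holds the prize with probability 1/7, so the other 6 collectively hold it with probability 6/7.
The host can always find 3 empty curtains to open, so the reveals don't change that 6/7; it is now spread over the 3 remaining unopened curtains.
P(win by switching) = (6/7) · (1/3) = 2/7.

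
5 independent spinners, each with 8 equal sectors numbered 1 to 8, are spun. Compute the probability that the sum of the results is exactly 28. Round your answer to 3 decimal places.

0.045

There are 8^5 = 32768 equally likely outcomes.
The number of ordered 5-tuples from {1,…,8} summing to 28 is 1470.
P(sum = 28) = 1470/32768 = 735/16384 ≈ 0.045.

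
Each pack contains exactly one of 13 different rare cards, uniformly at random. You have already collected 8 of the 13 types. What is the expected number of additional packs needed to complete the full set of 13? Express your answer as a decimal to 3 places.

Starting from 8 distinct types, each trial gives a new one with probability (13−i)/13 when i types are held, so the wait for the next new type is 13/(13−i).
E = 13/5 + 13/4 + 13/3 + 13/2 + 13/1 = 1781/60 ≈ 29.683.

29.683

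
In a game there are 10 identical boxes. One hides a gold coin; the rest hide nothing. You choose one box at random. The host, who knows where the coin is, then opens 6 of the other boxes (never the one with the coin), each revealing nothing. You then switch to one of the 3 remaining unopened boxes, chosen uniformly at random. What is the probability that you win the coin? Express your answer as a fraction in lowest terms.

3/10

Your original box holds the coin with probability 1/10, so the other 9 collectively hold it with probability 9/10.
The host can always find 6 empty boxes to open, so the reveals don't change that 9/10; it is now spread over the 3 remaining unopened boxes.
P(win by switching) = (9/10) · (1/3) = 3/10.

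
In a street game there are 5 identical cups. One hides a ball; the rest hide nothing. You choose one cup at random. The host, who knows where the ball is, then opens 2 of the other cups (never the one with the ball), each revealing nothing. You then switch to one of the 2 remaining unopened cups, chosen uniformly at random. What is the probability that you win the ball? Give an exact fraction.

2/5

Your original cup holds the ball with probability 1/5, so the other 4 collectively hold it with probability 4/5.
The host can always find 2 empty cups to open, so the reveals don't change that 4/5; it is now spread over the 2 remaining unopened cups.
P(win by switching) = (4/5) · (1/2) = 2/5.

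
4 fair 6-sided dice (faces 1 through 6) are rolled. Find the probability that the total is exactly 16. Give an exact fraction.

125/1296

There are 6^4 = 1296 equally likely outcomes.
The number of ordered 4-tuples from {1,…,6} summing to 16 is 125.
P(sum = 16) = 125/1296.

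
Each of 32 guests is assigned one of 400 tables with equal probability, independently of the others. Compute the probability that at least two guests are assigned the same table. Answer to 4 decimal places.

It's easier to compute the probability that all 32 are distinct.
P(all distinct) = 400/400 · 399/400 · ··· · 369/400 ≈ 0.2797.
So the probability of at least one match is 1 − 0.2797 = 0.7203.

0.7203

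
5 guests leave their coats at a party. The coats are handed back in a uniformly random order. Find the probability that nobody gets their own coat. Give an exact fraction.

This is the derangement probability: permutations of 5 with no fixed point.
D(5) = 5! · (1 − 1/1! + 1/2! − ··· + (−1)^5/5!) = 44.
P = 44/120 = 11/30.

11/30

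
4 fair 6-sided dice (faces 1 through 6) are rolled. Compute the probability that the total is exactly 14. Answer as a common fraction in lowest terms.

73/648

There are 6^4 = 1296 equally likely outcomes.
The number of ordered 4-tuples from {1,…,6} summing to 14 is 146.
P(sum = 14) = 146/1296 = 73/648.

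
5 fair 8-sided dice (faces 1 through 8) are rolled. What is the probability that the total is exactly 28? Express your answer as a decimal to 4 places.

There are 8^5 = 32768 equally likely outcomes.
The number of ordered 5-tuples from {1,…,8} summing to 28 is 1470.
P(sum = 28) = 1470/32768 = 735/16384 ≈ 0.0449.

0.0449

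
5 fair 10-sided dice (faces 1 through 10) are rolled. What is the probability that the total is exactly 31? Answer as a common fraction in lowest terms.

There are 10^5 = 100000 equally likely outcomes.
The number of ordered 5-tuples from {1,…,10} summing to 31 is 5280.
P(sum = 31) = 5280/100000 = 33/625.

33/625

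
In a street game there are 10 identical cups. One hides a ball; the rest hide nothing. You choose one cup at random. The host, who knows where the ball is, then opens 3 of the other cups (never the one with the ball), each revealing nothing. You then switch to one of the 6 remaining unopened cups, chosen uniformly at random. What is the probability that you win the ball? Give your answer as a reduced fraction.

Your original cup holds the ball with probability 1/10, so the other 9 collectively hold it with probability 9/10.
The host can always find 3 empty cups to open, so the reveals don't change that 9/10; it is now spread over the 6 remaining unopened cups.
P(win by switching) = (9/10) · (1/6) = 3/20.

3/20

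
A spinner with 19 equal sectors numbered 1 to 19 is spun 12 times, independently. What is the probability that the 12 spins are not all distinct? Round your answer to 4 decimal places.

0.9891

P(all 12 different) = 19/19 · 18/19 · ··· · 8/19 ≈ 0.0109.
P(at least two equal) = 1 − 0.0109 = 0.9891.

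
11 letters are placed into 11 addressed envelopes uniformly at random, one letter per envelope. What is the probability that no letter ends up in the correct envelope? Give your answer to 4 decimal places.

0.3679

This is the derangement probability: permutations of 11 with no fixed point.
D(11) = 11! · (1 − 1/1! + 1/2! − ··· + (−1)^11/11!) = 14684570.
P = 14684570/39916800 = 1468457/3991680 ≈ 0.3679.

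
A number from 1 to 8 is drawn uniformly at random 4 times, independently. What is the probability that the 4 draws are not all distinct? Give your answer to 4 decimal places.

P(all 4 different) = 8/8 · 7/8 · ··· · 5/8 ≈ 0.4102.
P(at least two equal) = 1 − 0.4102 = 0.5898.

0.5898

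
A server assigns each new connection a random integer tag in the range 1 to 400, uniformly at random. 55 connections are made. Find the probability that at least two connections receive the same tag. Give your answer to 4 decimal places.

It's easier to compute the probability that all 55 are distinct.
P(all distinct) = 400/400 · 399/400 · ··· · 346/400 ≈ 0.0204.
So the probability of at least one match is 1 − 0.0204 = 0.9796.

0.9796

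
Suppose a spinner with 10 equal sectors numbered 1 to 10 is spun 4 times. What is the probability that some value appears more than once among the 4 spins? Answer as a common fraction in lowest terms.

P(all 4 different) = 10/10 · 9/10 · ··· · 7/10 = 63/125.
P(at least two equal) = 1 − 63/125 = 62/125.

62/125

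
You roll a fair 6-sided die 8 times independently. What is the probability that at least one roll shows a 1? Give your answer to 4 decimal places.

P(no roll shows a 1) = (5/6)^8 ≈ 0.2326.
P(at least one) = 1 − 0.2326 = 0.7674.

0.7674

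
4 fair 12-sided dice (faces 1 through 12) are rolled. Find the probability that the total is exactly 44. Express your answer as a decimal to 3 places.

There are 12^4 = 20736 equally likely outcomes.
The number of ordered 4-tuples from {1,…,12} summing to 44 is 35.
P(sum = 44) = 35/20736 ≈ 0.002.

0.002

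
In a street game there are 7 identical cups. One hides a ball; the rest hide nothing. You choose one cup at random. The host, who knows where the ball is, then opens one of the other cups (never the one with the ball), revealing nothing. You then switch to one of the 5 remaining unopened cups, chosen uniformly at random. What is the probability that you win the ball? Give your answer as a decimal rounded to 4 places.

0.1714

Your original cup holds the ball with probability 1/7, so the other 6 collectively hold it with probability 6/7.
The host can always find an empty cup to open, so this doesn't change that 6/7; it is now spread over the 5 remaining unopened cups.
P(win by switching) = (6/7) · (1/5) = 6/35 ≈ 0.1714.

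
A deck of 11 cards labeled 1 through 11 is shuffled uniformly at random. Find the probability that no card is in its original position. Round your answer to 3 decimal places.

This is the derangement probability: permutations of 11 with no fixed point.
D(11) = 11! · (1 − 1/1! + 1/2! − ··· + (−1)^11/11!) = 14684570.
P = 14684570/39916800 = 1468457/3991680 ≈ 0.368.

0.368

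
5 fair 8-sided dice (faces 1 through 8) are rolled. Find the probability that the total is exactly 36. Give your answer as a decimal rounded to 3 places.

0.002

There are 8^5 = 32768 equally likely outcomes.
The number of ordered 5-tuples from {1,…,8} summing to 36 is 70.
P(sum = 36) = 70/32768 = 35/16384 ≈ 0.002.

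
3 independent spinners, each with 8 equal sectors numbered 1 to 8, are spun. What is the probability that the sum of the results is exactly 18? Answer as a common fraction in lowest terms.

There are 8^3 = 512 equally likely outcomes.
The number of ordered 3-tuples from {1,…,8} summing to 18 is 28.
P(sum = 18) = 28/512 = 7/128.

7/128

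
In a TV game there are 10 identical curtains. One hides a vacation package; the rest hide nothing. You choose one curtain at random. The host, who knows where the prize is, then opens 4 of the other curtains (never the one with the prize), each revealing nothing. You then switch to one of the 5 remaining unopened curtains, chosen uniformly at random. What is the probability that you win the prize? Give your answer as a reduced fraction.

9/50

Your original curtain holds the prize with probability 1/10, so the other 9 collectively hold it with probability 9/10.
The host can always find 4 empty curtains to open, so the reveals don't change that 9/10; it is now spread over the 5 remaining unopened curtains.
P(win by switching) = (9/10) · (1/5) = 9/50.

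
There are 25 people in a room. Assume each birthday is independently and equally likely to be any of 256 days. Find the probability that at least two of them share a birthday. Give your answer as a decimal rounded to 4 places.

It's easier to compute the probability that all 25 are distinct.
P(all distinct) = 256/256 · 255/256 · ··· · 232/256 ≈ 0.2979.
So the probability of at least one match is 1 − 0.2979 = 0.7021.

0.7021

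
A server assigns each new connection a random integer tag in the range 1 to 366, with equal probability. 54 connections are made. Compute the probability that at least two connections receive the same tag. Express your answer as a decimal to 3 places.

It's easier to compute the probability that all 54 are distinct.
P(all distinct) = 366/366 · 365/366 · ··· · 313/366 ≈ 0.016.
So the probability of at least one match is 1 − 0.016 = 0.984.

0.984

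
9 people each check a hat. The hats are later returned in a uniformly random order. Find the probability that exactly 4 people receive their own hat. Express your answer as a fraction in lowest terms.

11/720

Choose which 4 of the 9 are fixed: C(9,4) = 126 ways.
The remaining 5 must have no fixed point: D(5) = 44.
P = 126·44/362880 = 11/720.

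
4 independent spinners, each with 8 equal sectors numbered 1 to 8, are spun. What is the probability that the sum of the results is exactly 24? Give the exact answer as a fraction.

161/4096

There are 8^4 = 4096 equally likely outcomes.
The number of ordered 4-tuples from {1,…,8} summing to 24 is 161.
P(sum = 24) = 161/4096.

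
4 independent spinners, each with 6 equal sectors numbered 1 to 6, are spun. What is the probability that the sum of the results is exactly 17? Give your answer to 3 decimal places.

There are 6^4 = 1296 equally likely outcomes.
The number of ordered 4-tuples from {1,…,6} summing to 17 is 104.
P(sum = 17) = 104/1296 = 13/162 ≈ 0.080.

0.080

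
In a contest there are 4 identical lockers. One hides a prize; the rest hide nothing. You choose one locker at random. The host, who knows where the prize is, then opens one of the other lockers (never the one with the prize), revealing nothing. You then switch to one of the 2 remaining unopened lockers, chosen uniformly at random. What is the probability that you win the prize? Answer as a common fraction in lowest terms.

Your original locker holds the prize with probability 1/4, so the other 3 collectively hold it with probability 3/4.
The host can always find an empty locker to open, so this doesn't change that 3/4; it is now spread over the 2 remaining unopened lockers.
P(win by switching) = (3/4) · (1/2) = 3/8.

3/8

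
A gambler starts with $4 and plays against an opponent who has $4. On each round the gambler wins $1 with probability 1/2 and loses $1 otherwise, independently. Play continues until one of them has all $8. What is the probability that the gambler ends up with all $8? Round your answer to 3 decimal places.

With a fair step, P(i) = ½P(i−1) + ½P(i+1) with P(0)=0, P(8)=1 has the linear solution P(i) = i/8.
P(4) = 4/8 = 1/2 ≈ 0.500.

0.500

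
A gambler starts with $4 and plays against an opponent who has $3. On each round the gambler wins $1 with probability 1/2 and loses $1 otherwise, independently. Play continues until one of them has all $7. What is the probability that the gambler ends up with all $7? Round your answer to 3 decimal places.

With a fair step, P(i) = ½P(i−1) + ½P(i+1) with P(0)=0, P(7)=1 has the linear solution P(i) = i/7.
P(4) = 4/7 ≈ 0.571.

0.571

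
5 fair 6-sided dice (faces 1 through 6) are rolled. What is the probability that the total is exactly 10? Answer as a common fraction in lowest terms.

There are 6^5 = 7776 equally likely outcomes.
The number of ordered 5-tuples from {1,…,6} summing to 10 is 126.
P(sum = 10) = 126/7776 = 7/432.

7/432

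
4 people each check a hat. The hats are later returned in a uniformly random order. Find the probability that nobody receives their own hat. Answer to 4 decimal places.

0.3750

This is the derangement probability: permutations of 4 with no fixed point.
D(4) = 4! · (1 − 1/1! + 1/2! − ··· + (−1)^4/4!) = 9.
P = 9/24 = 3/8 ≈ 0.3750.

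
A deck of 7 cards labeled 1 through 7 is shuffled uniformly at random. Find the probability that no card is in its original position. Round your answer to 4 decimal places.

This is the derangement probability: permutations of 7 with no fixed point.
D(7) = 7! · (1 − 1/1! + 1/2! − ··· + (−1)^7/7!) = 1854.
P = 1854/5040 = 103/280 ≈ 0.3679.

0.3679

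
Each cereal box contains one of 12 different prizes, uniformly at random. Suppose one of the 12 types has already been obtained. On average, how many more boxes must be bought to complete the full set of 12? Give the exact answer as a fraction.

Starting from 1 distinct type, each trial gives a new one with probability (12−i)/12 when i types are held, so the wait for the next new type is 12/(12−i).
E = 12/11 + 12/10 + 12/9 + 12/8 + 12/7 + 12/6 + 12/5 + 12/4 + 12/3 + 12/2 + 12/1 = 83711/2310.

83711/2310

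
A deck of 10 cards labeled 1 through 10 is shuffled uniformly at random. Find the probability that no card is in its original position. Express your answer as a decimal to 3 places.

0.368

This is the derangement probability: permutations of 10 with no fixed point.
D(10) = 10! · (1 − 1/1! + 1/2! − ··· + (−1)^10/10!) = 1334961.
P = 1334961/3628800 = 16481/44800 ≈ 0.368.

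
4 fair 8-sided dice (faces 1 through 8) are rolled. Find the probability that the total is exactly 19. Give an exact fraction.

21/256

There are 8^4 = 4096 equally likely outcomes.
The number of ordered 4-tuples from {1,…,8} summing to 19 is 336.
P(sum = 19) = 336/4096 = 21/256.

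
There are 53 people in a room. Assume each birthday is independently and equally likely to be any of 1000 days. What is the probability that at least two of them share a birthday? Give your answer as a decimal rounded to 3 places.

It's easier to compute the probability that all 53 are distinct.
P(all distinct) = 1000/1000 · 999/1000 · ··· · 948/1000 ≈ 0.246.
So the probability of at least one match is 1 − 0.246 = 0.754.

0.754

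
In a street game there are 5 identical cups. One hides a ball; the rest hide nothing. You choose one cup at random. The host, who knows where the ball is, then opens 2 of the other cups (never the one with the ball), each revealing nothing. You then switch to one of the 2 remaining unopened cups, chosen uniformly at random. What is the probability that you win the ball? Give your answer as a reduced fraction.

Your original cup holds the ball with probability 1/5, so the other 4 collectively hold it with probability 4/5.
The host can always find 2 empty cups to open, so the reveals don't change that 4/5; it is now spread over the 2 remaining unopened cups.
P(win by switching) = (4/5) · (1/2) = 2/5.

2/5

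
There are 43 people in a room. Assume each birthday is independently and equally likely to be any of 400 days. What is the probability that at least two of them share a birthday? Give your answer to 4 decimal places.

It's easier to compute the probability that all 43 are distinct.
P(all distinct) = 400/400 · 399/400 · ··· · 358/400 ≈ 0.0961.
So the probability of at least one match is 1 − 0.0961 = 0.9039.

0.9039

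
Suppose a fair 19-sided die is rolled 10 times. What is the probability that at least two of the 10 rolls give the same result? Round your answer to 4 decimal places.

0.9453

P(all 10 different) = 19/19 · 18/19 · ··· · 10/19 ≈ 0.0547.
P(at least two equal) = 1 − 0.0547 = 0.9453.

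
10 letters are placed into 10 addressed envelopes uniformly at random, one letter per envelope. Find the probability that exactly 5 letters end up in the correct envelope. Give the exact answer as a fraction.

11/3600

Choose which 5 of the 10 are fixed: C(10,5) = 252 ways.
The remaining 5 must have no fixed point: D(5) = 44.
P = 252·44/3628800 = 11/3600.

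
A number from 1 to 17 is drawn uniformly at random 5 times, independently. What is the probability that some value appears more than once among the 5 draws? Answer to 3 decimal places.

0.477

P(all 5 different) = 17/17 · 16/17 · ··· · 13/17 ≈ 0.523.
P(at least two equal) = 1 − 0.523 = 0.477.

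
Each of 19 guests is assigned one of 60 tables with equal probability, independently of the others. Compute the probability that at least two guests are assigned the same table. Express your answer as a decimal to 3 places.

0.959

It's easier to compute the probability that all 19 are distinct.
P(all distinct) = 60/60 · 59/60 · ··· · 42/60 ≈ 0.041.
So the probability of at least one match is 1 − 0.041 = 0.959.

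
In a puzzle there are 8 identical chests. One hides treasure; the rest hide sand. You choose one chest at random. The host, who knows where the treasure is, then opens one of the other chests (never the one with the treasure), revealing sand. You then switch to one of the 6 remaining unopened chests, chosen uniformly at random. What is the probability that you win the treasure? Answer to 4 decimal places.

Your original chest holds the treasure with probability 1/8, so the other 7 collectively hold it with probability 7/8.
The host can always find an empty chest to open, so this doesn't change that 7/8; it is now spread over the 6 remaining unopened chests.
P(win by switching) = (7/8) · (1/6) = 7/48 ≈ 0.1458.

0.1458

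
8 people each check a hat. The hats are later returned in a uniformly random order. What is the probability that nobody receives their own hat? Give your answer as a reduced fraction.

2119/5760

This is the derangement probability: permutations of 8 with no fixed point.
D(8) = 8! · (1 − 1/1! + 1/2! − ··· + (−1)^8/8!) = 14833.
P = 14833/40320 = 2119/5760.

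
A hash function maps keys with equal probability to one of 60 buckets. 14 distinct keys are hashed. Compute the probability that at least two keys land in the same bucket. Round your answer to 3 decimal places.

0.807

It's easier to compute the probability that all 14 are distinct.
P(all distinct) = 60/60 · 59/60 · ··· · 47/60 ≈ 0.193.
So the probability of at least one match is 1 − 0.193 = 0.807.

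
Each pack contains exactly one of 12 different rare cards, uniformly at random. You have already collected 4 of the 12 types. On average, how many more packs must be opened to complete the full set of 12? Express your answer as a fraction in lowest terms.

Starting from 4 distinct types, each trial gives a new one with probability (12−i)/12 when i types are held, so the wait for the next new type is 12/(12−i).
E = 12/8 + 12/7 + 12/6 + 12/5 + 12/4 + 12/3 + 12/2 + 12/1 = 2283/70.

2283/70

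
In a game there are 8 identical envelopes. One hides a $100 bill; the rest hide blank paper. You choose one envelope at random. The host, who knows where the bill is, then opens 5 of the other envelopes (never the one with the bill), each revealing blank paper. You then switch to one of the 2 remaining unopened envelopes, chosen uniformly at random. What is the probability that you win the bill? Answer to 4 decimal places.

0.4375

Your original envelope holds the bill with probability 1/8, so the other 7 collectively hold it with probability 7/8.
The host can always find 5 empty envelopes to open, so the reveals don't change that 7/8; it is now spread over the 2 remaining unopened envelopes.
P(win by switching) = (7/8) · (1/2) = 7/16 ≈ 0.4375.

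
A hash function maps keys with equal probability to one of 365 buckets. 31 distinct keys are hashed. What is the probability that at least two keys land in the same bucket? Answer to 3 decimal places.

It's easier to compute the probability that all 31 are distinct.
P(all distinct) = 365/365 · 364/365 · ··· · 335/365 ≈ 0.270.
So the probability of at least one match is 1 − 0.270 = 0.730.

0.730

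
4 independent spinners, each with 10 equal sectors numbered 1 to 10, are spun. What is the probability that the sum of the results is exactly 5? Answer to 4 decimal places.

0.0004

There are 10^4 = 10000 equally likely outcomes.
The number of ordered 4-tuples from {1,…,10} summing to 5 is 4.
P(sum = 5) = 4/10000 = 1/2500 ≈ 0.0004.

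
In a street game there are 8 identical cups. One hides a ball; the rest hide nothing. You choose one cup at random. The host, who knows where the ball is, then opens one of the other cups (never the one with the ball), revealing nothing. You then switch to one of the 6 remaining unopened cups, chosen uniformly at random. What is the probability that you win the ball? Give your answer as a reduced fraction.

7/48

Your original cup holds the ball with probability 1/8, so the other 7 collectively hold it with probability 7/8.
The host can always find an empty cup to open, so this doesn't change that 7/8; it is now spread over the 6 remaining unopened cups.
P(win by switching) = (7/8) · (1/6) = 7/48.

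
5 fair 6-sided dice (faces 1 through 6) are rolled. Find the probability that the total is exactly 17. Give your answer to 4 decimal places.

0.1003

There are 6^5 = 7776 equally likely outcomes.
The number of ordered 5-tuples from {1,…,6} summing to 17 is 780.
P(sum = 17) = 780/7776 = 65/648 ≈ 0.1003.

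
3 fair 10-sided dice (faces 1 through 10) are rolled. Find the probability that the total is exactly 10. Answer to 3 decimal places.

There are 10^3 = 1000 equally likely outcomes.
The number of ordered 3-tuples from {1,…,10} summing to 10 is 36.
P(sum = 10) = 36/1000 = 9/250 ≈ 0.036.

0.036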